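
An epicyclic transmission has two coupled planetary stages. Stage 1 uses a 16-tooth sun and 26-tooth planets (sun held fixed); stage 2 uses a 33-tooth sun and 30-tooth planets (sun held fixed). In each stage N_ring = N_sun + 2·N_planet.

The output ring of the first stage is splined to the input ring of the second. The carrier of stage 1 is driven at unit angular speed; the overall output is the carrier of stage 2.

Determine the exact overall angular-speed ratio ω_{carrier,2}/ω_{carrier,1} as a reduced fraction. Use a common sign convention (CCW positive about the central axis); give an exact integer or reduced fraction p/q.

Stage 1: N_ring = 16 + 2·26 = 68
Stage 1: 16(ω_s−ω_c) = −68(ω_r−ω_c),  ω_s=0, ω_c=1
Stage 1: ω_r = 1 − (16/68)(0−1) = 21/17
  ⇒ ω_r¹/ω_c¹ = 21/17
Stage 2: N_ring = 33 + 2·30 = 93
Stage 2: 33(ω_s−ω_c) = −93(ω_r−ω_c),  ω_s=0, ω_r=1
Stage 2: 33(0−ω_c) = −93(1−ω_c)  ⇒  126ω_c = 93  ⇒  ω_c = 31/42
  ⇒ ω_c²/ω_r² = 31/42
Coupling ω_r² = ω_r¹ ⇒ overall = 21/17 × 31/42 = 31/34

31/34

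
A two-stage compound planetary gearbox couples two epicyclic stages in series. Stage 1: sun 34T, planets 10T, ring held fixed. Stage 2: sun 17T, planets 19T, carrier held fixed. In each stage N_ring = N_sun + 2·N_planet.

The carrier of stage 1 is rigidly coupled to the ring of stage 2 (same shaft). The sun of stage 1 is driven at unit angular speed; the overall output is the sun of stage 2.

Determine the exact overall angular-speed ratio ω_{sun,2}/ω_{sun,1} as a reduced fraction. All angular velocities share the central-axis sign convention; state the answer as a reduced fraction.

Stage 1: N_ring = 34 + 2·10 = 54
Stage 1: 34(ω_s−ω_c) = −54(ω_r−ω_c),  ω_r=0, ω_s=1
Stage 1: 34(1−ω_c) = −54(0−ω_c)  ⇒  88ω_c = 34  ⇒  ω_c = 17/44
  ⇒ ω_c¹/ω_s¹ = 17/44
Stage 2: N_ring = 17 + 2·19 = 55
Stage 2: 17(ω_s−ω_c) = −55(ω_r−ω_c),  ω_c=0, ω_r=1
Stage 2: ω_s = 0 − (55/17)(1−0) = -55/17
  ⇒ ω_s²/ω_r² = -55/17
Coupling ω_r² = ω_c¹ ⇒ overall = 17/44 × -55/17 = -5/4

-5/4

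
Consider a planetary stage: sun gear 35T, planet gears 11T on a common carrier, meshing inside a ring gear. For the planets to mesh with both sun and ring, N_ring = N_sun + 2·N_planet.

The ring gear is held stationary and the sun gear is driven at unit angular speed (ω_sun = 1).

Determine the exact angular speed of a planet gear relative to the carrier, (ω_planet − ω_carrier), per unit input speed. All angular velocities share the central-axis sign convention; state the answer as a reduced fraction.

N_ring = 35 + 2·11 = 57
35(ω_s−ω_c) = −57(ω_r−ω_c),  ω_r=0, ω_s=1
35(1−ω_c) = −57(0−ω_c)  ⇒  92ω_c = 35  ⇒  ω_c = 35/92
sun–planet: 35·(1−35/92) = −11·(ω_p−ω_c)  ⇒  ω_p−ω_c = −(35/11)·(57/92) = -1995/1012

-1995/1012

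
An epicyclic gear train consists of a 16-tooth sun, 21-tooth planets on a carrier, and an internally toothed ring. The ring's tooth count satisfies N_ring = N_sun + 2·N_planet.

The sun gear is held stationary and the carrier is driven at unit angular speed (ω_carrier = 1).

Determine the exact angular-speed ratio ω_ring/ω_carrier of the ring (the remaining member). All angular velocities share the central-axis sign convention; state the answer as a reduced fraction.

N_ring = 16 + 2·21 = 58
16(ω_s−ω_c) = −58(ω_r−ω_c),  ω_s=0, ω_c=1
ω_r = 1 − (16/58)(0−1) = 37/29
ω_r/ω_c = 37/29

37/29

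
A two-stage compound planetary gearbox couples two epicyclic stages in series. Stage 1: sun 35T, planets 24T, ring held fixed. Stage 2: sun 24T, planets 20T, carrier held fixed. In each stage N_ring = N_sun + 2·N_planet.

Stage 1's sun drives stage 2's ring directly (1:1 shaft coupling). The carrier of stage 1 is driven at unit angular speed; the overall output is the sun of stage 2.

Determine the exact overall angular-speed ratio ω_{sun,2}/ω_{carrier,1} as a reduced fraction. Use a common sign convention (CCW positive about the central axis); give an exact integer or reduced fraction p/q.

Stage 1: N_ring = 35 + 2·24 = 83
Stage 1: 35(ω_s−ω_c) = −83(ω_r−ω_c),  ω_r=0, ω_c=1
Stage 1: ω_s = 1 − (83/35)(0−1) = 118/35
  ⇒ ω_s¹/ω_c¹ = 118/35
Stage 2: N_ring = 24 + 2·20 = 64
Stage 2: 24(ω_s−ω_c) = −64(ω_r−ω_c),  ω_c=0, ω_r=1
Stage 2: ω_s = 0 − (64/24)(1−0) = -8/3
  ⇒ ω_s²/ω_r² = -8/3
Coupling ω_r² = ω_s¹ ⇒ overall = 118/35 × -8/3 = -944/105

-944/105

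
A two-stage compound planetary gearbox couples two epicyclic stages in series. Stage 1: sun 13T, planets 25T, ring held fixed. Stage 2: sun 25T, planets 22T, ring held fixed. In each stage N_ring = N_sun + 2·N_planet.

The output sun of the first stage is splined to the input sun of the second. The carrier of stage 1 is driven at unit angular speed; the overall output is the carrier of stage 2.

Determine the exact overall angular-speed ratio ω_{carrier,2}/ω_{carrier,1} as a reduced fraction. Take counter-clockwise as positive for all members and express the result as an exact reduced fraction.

Stage 1: N_ring = 13 + 2·25 = 63
Stage 1: 13(ω_s−ω_c) = −63(ω_r−ω_c),  ω_r=0, ω_c=1
Stage 1: ω_s = 1 − (63/13)(0−1) = 76/13
  ⇒ ω_s¹/ω_c¹ = 76/13
Stage 2: N_ring = 25 + 2·22 = 69
Stage 2: 25(ω_s−ω_c) = −69(ω_r−ω_c),  ω_r=0, ω_s=1
Stage 2: 25(1−ω_c) = −69(0−ω_c)  ⇒  94ω_c = 25  ⇒  ω_c = 25/94
  ⇒ ω_c²/ω_s² = 25/94
Coupling ω_s² = ω_s¹ ⇒ overall = 76/13 × 25/94 = 950/611

950/611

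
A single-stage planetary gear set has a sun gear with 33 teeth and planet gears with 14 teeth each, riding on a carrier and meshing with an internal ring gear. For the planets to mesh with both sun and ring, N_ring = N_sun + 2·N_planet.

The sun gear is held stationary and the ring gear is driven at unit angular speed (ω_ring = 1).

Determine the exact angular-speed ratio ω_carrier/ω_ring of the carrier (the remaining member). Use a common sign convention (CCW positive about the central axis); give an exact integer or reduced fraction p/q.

61/94

N_ring = 33 + 2·14 = 61
33(ω_s−ω_c) = −61(ω_r−ω_c),  ω_s=0, ω_r=1
33(0−ω_c) = −61(1−ω_c)  ⇒  94ω_c = 61  ⇒  ω_c = 61/94
ω_c/ω_r = 61/94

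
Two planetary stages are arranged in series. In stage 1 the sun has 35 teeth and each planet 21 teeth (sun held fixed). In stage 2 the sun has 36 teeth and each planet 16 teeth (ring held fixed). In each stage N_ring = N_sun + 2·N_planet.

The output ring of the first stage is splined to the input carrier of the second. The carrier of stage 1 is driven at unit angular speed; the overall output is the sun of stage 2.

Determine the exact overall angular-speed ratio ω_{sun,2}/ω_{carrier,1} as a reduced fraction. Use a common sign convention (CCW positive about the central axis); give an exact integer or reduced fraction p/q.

Stage 1: N_ring = 35 + 2·21 = 77
Stage 1: 35(ω_s−ω_c) = −77(ω_r−ω_c),  ω_s=0, ω_c=1
Stage 1: ω_r = 1 − (35/77)(0−1) = 16/11
  ⇒ ω_r¹/ω_c¹ = 16/11
Stage 2: N_ring = 36 + 2·16 = 68
Stage 2: 36(ω_s−ω_c) = −68(ω_r−ω_c),  ω_r=0, ω_c=1
Stage 2: ω_s = 1 − (68/36)(0−1) = 26/9
  ⇒ ω_s²/ω_c² = 26/9
Coupling ω_c² = ω_r¹ ⇒ overall = 16/11 × 26/9 = 416/99

416/99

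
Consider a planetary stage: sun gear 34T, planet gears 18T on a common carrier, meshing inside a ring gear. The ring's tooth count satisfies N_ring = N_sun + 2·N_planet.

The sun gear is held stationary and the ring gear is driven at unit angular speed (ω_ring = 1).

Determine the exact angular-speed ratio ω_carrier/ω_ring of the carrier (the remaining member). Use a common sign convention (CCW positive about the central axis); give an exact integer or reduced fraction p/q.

N_ring = 34 + 2·18 = 70
34(ω_s−ω_c) = −70(ω_r−ω_c),  ω_s=0, ω_r=1
34(0−ω_c) = −70(1−ω_c)  ⇒  104ω_c = 70  ⇒  ω_c = 35/52
ω_c/ω_r = 35/52

35/52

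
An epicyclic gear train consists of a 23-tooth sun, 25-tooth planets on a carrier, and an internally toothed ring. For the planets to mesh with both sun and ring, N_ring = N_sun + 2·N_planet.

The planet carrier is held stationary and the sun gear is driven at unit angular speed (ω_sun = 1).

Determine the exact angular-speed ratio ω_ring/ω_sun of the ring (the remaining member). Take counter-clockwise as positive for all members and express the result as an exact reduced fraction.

-23/73

N_ring = 23 + 2·25 = 73
23(ω_s−ω_c) = −73(ω_r−ω_c),  ω_c=0, ω_s=1
ω_r = 0 − (23/73)(1−0) = -23/73
ω_r/ω_s = -23/73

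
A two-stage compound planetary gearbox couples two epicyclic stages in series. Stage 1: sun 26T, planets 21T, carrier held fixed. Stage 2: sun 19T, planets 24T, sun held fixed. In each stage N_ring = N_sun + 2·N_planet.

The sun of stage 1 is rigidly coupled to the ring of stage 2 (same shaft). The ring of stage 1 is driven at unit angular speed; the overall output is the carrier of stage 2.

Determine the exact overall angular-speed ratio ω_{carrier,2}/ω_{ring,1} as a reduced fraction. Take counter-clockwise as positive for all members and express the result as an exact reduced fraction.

Stage 1: N_ring = 26 + 2·21 = 68
Stage 1: 26(ω_s−ω_c) = −68(ω_r−ω_c),  ω_c=0, ω_r=1
Stage 1: ω_s = 0 − (68/26)(1−0) = -34/13
  ⇒ ω_s¹/ω_r¹ = -34/13
Stage 2: N_ring = 19 + 2·24 = 67
Stage 2: 19(ω_s−ω_c) = −67(ω_r−ω_c),  ω_s=0, ω_r=1
Stage 2: 19(0−ω_c) = −67(1−ω_c)  ⇒  86ω_c = 67  ⇒  ω_c = 67/86
  ⇒ ω_c²/ω_r² = 67/86
Coupling ω_r² = ω_s¹ ⇒ overall = -34/13 × 67/86 = -1139/559

-1139/559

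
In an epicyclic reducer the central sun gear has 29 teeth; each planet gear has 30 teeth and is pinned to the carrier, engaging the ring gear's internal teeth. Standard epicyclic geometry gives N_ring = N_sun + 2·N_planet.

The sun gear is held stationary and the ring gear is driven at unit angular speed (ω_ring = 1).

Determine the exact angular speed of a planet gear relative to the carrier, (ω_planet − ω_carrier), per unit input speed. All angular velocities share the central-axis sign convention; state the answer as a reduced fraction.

N_ring = 29 + 2·30 = 89
29(ω_s−ω_c) = −89(ω_r−ω_c),  ω_s=0, ω_r=1
29(0−ω_c) = −89(1−ω_c)  ⇒  118ω_c = 89  ⇒  ω_c = 89/118
sun–planet: 29·(0−89/118) = −30·(ω_p−ω_c)  ⇒  ω_p−ω_c = −(29/30)·(-89/118) = 2581/3540

2581/3540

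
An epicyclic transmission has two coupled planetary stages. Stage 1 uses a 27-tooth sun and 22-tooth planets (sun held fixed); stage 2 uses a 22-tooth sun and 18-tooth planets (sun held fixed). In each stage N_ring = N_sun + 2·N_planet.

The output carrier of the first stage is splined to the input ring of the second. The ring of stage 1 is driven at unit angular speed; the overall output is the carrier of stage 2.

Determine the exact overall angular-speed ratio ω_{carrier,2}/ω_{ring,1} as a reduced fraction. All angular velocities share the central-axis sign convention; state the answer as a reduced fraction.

Stage 1: N_ring = 27 + 2·22 = 71
Stage 1: 27(ω_s−ω_c) = −71(ω_r−ω_c),  ω_s=0, ω_r=1
Stage 1: 27(0−ω_c) = −71(1−ω_c)  ⇒  98ω_c = 71  ⇒  ω_c = 71/98
  ⇒ ω_c¹/ω_r¹ = 71/98
Stage 2: N_ring = 22 + 2·18 = 58
Stage 2: 22(ω_s−ω_c) = −58(ω_r−ω_c),  ω_s=0, ω_r=1
Stage 2: 22(0−ω_c) = −58(1−ω_c)  ⇒  80ω_c = 58  ⇒  ω_c = 29/40
  ⇒ ω_c²/ω_r² = 29/40
Coupling ω_r² = ω_c¹ ⇒ overall = 71/98 × 29/40 = 2059/3920

2059/3920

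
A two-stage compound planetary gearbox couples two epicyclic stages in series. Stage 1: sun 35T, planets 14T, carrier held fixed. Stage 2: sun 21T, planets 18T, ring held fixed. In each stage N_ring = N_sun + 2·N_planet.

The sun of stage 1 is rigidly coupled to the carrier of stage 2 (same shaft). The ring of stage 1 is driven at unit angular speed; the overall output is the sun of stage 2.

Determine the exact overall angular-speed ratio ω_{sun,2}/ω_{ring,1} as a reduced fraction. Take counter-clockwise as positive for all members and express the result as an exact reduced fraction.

Stage 1: N_ring = 35 + 2·14 = 63
Stage 1: 35(ω_s−ω_c) = −63(ω_r−ω_c),  ω_c=0, ω_r=1
Stage 1: ω_s = 0 − (63/35)(1−0) = -9/5
  ⇒ ω_s¹/ω_r¹ = -9/5
Stage 2: N_ring = 21 + 2·18 = 57
Stage 2: 21(ω_s−ω_c) = −57(ω_r−ω_c),  ω_r=0, ω_c=1
Stage 2: ω_s = 1 − (57/21)(0−1) = 26/7
  ⇒ ω_s²/ω_c² = 26/7
Coupling ω_c² = ω_s¹ ⇒ overall = -9/5 × 26/7 = -234/35

-234/35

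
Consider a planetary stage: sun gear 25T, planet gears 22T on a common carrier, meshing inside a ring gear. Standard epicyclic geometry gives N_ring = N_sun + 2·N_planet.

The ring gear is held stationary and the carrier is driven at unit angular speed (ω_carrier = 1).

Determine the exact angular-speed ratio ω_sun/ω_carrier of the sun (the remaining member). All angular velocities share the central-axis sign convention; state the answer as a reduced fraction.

94/25

N_ring = 25 + 2·22 = 69
25(ω_s−ω_c) = −69(ω_r−ω_c),  ω_r=0, ω_c=1
ω_s = 1 − (69/25)(0−1) = 94/25
ω_s/ω_c = 94/25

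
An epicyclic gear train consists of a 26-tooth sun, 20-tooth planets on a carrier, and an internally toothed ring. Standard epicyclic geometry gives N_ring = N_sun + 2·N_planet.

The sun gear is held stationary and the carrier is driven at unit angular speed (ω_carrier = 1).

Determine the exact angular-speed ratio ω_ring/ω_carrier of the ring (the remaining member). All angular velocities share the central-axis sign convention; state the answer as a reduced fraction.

N_ring = 26 + 2·20 = 66
26(ω_s−ω_c) = −66(ω_r−ω_c),  ω_s=0, ω_c=1
ω_r = 1 − (26/66)(0−1) = 46/33
ω_r/ω_c = 46/33

46/33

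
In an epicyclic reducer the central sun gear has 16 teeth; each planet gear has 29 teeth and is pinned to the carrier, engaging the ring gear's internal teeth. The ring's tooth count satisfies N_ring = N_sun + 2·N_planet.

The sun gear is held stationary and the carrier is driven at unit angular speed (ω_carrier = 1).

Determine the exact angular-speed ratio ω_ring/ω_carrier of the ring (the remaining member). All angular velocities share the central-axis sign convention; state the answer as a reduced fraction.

N_ring = 16 + 2·29 = 74
16(ω_s−ω_c) = −74(ω_r−ω_c),  ω_s=0, ω_c=1
ω_r = 1 − (16/74)(0−1) = 45/37
ω_r/ω_c = 45/37

45/37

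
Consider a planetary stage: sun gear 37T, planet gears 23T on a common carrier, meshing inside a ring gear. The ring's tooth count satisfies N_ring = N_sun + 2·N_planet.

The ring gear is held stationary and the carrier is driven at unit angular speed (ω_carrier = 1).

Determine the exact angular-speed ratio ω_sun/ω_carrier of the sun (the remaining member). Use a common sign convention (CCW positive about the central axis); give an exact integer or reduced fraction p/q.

N_ring = 37 + 2·23 = 83
37(ω_s−ω_c) = −83(ω_r−ω_c),  ω_r=0, ω_c=1
ω_s = 1 − (83/37)(0−1) = 120/37
ω_s/ω_c = 120/37

120/37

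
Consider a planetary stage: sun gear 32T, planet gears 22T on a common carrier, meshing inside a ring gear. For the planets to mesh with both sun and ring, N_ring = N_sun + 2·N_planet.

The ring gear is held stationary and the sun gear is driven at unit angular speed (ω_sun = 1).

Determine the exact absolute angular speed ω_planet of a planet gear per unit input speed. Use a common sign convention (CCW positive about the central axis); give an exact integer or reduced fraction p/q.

N_ring = 32 + 2·22 = 76
32(ω_s−ω_c) = −76(ω_r−ω_c),  ω_r=0, ω_s=1
32(1−ω_c) = −76(0−ω_c)  ⇒  108ω_c = 32  ⇒  ω_c = 8/27
sun–planet: 32·(1−8/27) = −22·(ω_p−ω_c)  ⇒  ω_p−ω_c = −(32/22)·(19/27) = -304/297
ω_p = 8/27 − 304/297 = -8/11

-8/11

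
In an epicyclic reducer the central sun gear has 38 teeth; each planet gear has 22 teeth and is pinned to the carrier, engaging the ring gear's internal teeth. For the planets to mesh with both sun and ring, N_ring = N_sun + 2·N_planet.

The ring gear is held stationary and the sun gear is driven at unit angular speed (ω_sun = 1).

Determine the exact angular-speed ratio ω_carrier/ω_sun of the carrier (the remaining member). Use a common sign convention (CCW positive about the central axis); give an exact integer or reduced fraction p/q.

N_ring = 38 + 2·22 = 82
38(ω_s−ω_c) = −82(ω_r−ω_c),  ω_r=0, ω_s=1
38(1−ω_c) = −82(0−ω_c)  ⇒  120ω_c = 38  ⇒  ω_c = 19/60
ω_c/ω_s = 19/60

19/60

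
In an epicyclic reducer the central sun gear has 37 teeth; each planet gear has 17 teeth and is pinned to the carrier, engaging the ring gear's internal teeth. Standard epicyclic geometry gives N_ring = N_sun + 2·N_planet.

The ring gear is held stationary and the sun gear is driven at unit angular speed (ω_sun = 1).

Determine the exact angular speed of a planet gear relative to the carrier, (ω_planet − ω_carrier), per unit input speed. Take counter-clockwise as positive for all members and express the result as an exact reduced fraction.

-2627/1836

N_ring = 37 + 2·17 = 71
37(ω_s−ω_c) = −71(ω_r−ω_c),  ω_r=0, ω_s=1
37(1−ω_c) = −71(0−ω_c)  ⇒  108ω_c = 37  ⇒  ω_c = 37/108
sun–planet: 37·(1−37/108) = −17·(ω_p−ω_c)  ⇒  ω_p−ω_c = −(37/17)·(71/108) = -2627/1836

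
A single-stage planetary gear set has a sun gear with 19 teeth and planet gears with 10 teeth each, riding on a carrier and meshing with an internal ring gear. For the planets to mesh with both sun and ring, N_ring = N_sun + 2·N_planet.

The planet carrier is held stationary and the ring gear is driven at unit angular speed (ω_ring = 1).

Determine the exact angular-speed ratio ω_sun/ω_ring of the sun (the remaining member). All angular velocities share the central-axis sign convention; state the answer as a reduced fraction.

N_ring = 19 + 2·10 = 39
19(ω_s−ω_c) = −39(ω_r−ω_c),  ω_c=0, ω_r=1
ω_s = 0 − (39/19)(1−0) = -39/19
ω_s/ω_r = -39/19

-39/19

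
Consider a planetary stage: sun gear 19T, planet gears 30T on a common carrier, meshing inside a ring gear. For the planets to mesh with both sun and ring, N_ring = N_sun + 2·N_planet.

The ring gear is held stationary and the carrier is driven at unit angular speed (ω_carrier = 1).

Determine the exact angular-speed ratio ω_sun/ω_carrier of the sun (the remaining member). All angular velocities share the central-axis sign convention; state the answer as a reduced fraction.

N_ring = 19 + 2·30 = 79
19(ω_s−ω_c) = −79(ω_r−ω_c),  ω_r=0, ω_c=1
ω_s = 1 − (79/19)(0−1) = 98/19
ω_s/ω_c = 98/19

98/19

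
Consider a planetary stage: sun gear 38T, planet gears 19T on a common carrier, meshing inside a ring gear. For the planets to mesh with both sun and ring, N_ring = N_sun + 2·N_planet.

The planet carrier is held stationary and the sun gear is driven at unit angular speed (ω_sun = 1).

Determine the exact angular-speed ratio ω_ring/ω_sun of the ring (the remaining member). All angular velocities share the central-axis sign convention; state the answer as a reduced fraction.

-1/2

N_ring = 38 + 2·19 = 76
38(ω_s−ω_c) = −76(ω_r−ω_c),  ω_c=0, ω_s=1
ω_r = 0 − (38/76)(1−0) = -1/2
ω_r/ω_s = -1/2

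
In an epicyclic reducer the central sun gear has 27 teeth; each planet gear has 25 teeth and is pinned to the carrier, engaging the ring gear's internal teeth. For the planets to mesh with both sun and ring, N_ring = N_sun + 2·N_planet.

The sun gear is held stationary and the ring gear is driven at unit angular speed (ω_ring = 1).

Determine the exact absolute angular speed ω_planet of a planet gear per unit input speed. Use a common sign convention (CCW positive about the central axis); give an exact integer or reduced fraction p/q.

77/50

N_ring = 27 + 2·25 = 77
27(ω_s−ω_c) = −77(ω_r−ω_c),  ω_s=0, ω_r=1
27(0−ω_c) = −77(1−ω_c)  ⇒  104ω_c = 77  ⇒  ω_c = 77/104
sun–planet: 27·(0−77/104) = −25·(ω_p−ω_c)  ⇒  ω_p−ω_c = −(27/25)·(-77/104) = 2079/2600
ω_p = 77/104 + 2079/2600 = 77/50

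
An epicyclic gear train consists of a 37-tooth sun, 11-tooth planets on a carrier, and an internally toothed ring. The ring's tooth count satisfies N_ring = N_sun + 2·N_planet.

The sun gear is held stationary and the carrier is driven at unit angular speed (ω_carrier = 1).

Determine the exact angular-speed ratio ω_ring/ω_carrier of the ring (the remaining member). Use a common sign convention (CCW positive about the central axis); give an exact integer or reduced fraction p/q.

N_ring = 37 + 2·11 = 59
37(ω_s−ω_c) = −59(ω_r−ω_c),  ω_s=0, ω_c=1
ω_r = 1 − (37/59)(0−1) = 96/59
ω_r/ω_c = 96/59

96/59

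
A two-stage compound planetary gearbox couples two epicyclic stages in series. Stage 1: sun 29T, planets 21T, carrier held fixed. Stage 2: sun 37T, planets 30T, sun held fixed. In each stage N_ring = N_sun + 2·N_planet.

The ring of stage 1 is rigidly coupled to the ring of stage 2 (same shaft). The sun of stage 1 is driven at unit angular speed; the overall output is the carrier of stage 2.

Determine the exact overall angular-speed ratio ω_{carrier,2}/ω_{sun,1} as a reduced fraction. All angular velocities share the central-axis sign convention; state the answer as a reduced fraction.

Stage 1: N_ring = 29 + 2·21 = 71
Stage 1: 29(ω_s−ω_c) = −71(ω_r−ω_c),  ω_c=0, ω_s=1
Stage 1: ω_r = 0 − (29/71)(1−0) = -29/71
  ⇒ ω_r¹/ω_s¹ = -29/71
Stage 2: N_ring = 37 + 2·30 = 97
Stage 2: 37(ω_s−ω_c) = −97(ω_r−ω_c),  ω_s=0, ω_r=1
Stage 2: 37(0−ω_c) = −97(1−ω_c)  ⇒  134ω_c = 97  ⇒  ω_c = 97/134
  ⇒ ω_c²/ω_r² = 97/134
Coupling ω_r² = ω_r¹ ⇒ overall = -29/71 × 97/134 = -2813/9514

-2813/9514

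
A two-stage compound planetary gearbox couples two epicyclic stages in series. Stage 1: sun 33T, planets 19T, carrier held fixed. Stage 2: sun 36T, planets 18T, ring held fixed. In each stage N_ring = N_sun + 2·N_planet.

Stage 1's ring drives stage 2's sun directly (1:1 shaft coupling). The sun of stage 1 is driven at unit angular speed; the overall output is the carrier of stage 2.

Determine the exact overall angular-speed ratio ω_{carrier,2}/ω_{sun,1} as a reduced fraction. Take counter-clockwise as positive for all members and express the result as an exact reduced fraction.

Stage 1: N_ring = 33 + 2·19 = 71
Stage 1: 33(ω_s−ω_c) = −71(ω_r−ω_c),  ω_c=0, ω_s=1
Stage 1: ω_r = 0 − (33/71)(1−0) = -33/71
  ⇒ ω_r¹/ω_s¹ = -33/71
Stage 2: N_ring = 36 + 2·18 = 72
Stage 2: 36(ω_s−ω_c) = −72(ω_r−ω_c),  ω_r=0, ω_s=1
Stage 2: 36(1−ω_c) = −72(0−ω_c)  ⇒  108ω_c = 36  ⇒  ω_c = 1/3
  ⇒ ω_c²/ω_s² = 1/3
Coupling ω_s² = ω_r¹ ⇒ overall = -33/71 × 1/3 = -11/71

-11/71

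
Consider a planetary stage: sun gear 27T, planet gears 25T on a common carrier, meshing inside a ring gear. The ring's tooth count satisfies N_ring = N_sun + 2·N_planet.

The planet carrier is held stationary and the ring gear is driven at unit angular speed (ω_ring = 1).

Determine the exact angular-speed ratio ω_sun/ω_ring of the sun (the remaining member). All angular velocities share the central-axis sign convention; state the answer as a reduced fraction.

N_ring = 27 + 2·25 = 77
27(ω_s−ω_c) = −77(ω_r−ω_c),  ω_c=0, ω_r=1
ω_s = 0 − (77/27)(1−0) = -77/27
ω_s/ω_r = -77/27

-77/27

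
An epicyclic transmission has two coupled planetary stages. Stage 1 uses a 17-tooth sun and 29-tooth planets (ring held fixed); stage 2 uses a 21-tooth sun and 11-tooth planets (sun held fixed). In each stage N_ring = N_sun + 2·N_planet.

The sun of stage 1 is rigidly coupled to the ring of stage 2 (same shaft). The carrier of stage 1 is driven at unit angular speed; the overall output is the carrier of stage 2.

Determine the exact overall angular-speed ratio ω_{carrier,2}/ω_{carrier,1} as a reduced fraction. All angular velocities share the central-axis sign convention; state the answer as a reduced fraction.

Stage 1: N_ring = 17 + 2·29 = 75
Stage 1: 17(ω_s−ω_c) = −75(ω_r−ω_c),  ω_r=0, ω_c=1
Stage 1: ω_s = 1 − (75/17)(0−1) = 92/17
  ⇒ ω_s¹/ω_c¹ = 92/17
Stage 2: N_ring = 21 + 2·11 = 43
Stage 2: 21(ω_s−ω_c) = −43(ω_r−ω_c),  ω_s=0, ω_r=1
Stage 2: 21(0−ω_c) = −43(1−ω_c)  ⇒  64ω_c = 43  ⇒  ω_c = 43/64
  ⇒ ω_c²/ω_r² = 43/64
Coupling ω_r² = ω_s¹ ⇒ overall = 92/17 × 43/64 = 989/272

989/272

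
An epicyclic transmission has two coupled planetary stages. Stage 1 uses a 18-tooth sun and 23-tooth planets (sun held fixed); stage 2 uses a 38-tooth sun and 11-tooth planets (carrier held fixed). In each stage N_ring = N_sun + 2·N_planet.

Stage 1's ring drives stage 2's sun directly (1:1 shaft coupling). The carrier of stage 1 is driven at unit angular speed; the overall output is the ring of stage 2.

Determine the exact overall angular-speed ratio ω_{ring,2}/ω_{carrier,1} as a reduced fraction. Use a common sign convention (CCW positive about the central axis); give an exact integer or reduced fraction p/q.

-779/960

Stage 1: N_ring = 18 + 2·23 = 64
Stage 1: 18(ω_s−ω_c) = −64(ω_r−ω_c),  ω_s=0, ω_c=1
Stage 1: ω_r = 1 − (18/64)(0−1) = 41/32
  ⇒ ω_r¹/ω_c¹ = 41/32
Stage 2: N_ring = 38 + 2·11 = 60
Stage 2: 38(ω_s−ω_c) = −60(ω_r−ω_c),  ω_c=0, ω_s=1
Stage 2: ω_r = 0 − (38/60)(1−0) = -19/30
  ⇒ ω_r²/ω_s² = -19/30
Coupling ω_s² = ω_r¹ ⇒ overall = 41/32 × -19/30 = -779/960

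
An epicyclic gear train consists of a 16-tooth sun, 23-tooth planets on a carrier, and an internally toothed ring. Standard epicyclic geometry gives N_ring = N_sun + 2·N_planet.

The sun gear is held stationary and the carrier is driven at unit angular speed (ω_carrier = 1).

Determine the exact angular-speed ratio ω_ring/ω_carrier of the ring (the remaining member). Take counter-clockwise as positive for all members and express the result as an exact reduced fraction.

N_ring = 16 + 2·23 = 62
16(ω_s−ω_c) = −62(ω_r−ω_c),  ω_s=0, ω_c=1
ω_r = 1 − (16/62)(0−1) = 39/31
ω_r/ω_c = 39/31

39/31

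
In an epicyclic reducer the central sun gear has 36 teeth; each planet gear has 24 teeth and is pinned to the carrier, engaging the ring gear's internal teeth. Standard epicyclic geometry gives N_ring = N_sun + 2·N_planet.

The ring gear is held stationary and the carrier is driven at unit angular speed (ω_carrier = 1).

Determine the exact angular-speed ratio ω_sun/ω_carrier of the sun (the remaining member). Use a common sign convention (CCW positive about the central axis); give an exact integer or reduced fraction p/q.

10/3

N_ring = 36 + 2·24 = 84
36(ω_s−ω_c) = −84(ω_r−ω_c),  ω_r=0, ω_c=1
ω_s = 1 − (84/36)(0−1) = 10/3
ω_s/ω_c = 10/3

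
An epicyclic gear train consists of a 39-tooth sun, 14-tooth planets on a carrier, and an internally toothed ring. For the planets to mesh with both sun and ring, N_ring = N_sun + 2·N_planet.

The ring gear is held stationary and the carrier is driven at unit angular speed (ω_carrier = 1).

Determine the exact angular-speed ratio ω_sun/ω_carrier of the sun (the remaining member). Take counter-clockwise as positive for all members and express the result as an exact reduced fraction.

N_ring = 39 + 2·14 = 67
39(ω_s−ω_c) = −67(ω_r−ω_c),  ω_r=0, ω_c=1
ω_s = 1 − (67/39)(0−1) = 106/39
ω_s/ω_c = 106/39

106/39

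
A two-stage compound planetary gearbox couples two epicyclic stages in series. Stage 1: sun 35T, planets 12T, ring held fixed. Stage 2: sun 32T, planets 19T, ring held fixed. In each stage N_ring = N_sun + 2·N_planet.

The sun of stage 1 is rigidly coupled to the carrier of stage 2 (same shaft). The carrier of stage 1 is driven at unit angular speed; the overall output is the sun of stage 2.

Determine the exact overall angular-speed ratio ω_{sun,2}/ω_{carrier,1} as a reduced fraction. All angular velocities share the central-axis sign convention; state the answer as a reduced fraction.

Stage 1: N_ring = 35 + 2·12 = 59
Stage 1: 35(ω_s−ω_c) = −59(ω_r−ω_c),  ω_r=0, ω_c=1
Stage 1: ω_s = 1 − (59/35)(0−1) = 94/35
  ⇒ ω_s¹/ω_c¹ = 94/35
Stage 2: N_ring = 32 + 2·19 = 70
Stage 2: 32(ω_s−ω_c) = −70(ω_r−ω_c),  ω_r=0, ω_c=1
Stage 2: ω_s = 1 − (70/32)(0−1) = 51/16
  ⇒ ω_s²/ω_c² = 51/16
Coupling ω_c² = ω_s¹ ⇒ overall = 94/35 × 51/16 = 2397/280

2397/280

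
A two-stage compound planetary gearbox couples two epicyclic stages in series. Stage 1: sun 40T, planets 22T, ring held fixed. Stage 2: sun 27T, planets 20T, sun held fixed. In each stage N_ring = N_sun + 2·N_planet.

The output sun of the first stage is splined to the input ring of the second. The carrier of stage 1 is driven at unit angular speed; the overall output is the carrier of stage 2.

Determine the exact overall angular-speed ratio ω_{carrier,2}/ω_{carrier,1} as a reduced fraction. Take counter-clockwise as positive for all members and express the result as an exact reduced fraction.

Stage 1: N_ring = 40 + 2·22 = 84
Stage 1: 40(ω_s−ω_c) = −84(ω_r−ω_c),  ω_r=0, ω_c=1
Stage 1: ω_s = 1 − (84/40)(0−1) = 31/10
  ⇒ ω_s¹/ω_c¹ = 31/10
Stage 2: N_ring = 27 + 2·20 = 67
Stage 2: 27(ω_s−ω_c) = −67(ω_r−ω_c),  ω_s=0, ω_r=1
Stage 2: 27(0−ω_c) = −67(1−ω_c)  ⇒  94ω_c = 67  ⇒  ω_c = 67/94
  ⇒ ω_c²/ω_r² = 67/94
Coupling ω_r² = ω_s¹ ⇒ overall = 31/10 × 67/94 = 2077/940

2077/940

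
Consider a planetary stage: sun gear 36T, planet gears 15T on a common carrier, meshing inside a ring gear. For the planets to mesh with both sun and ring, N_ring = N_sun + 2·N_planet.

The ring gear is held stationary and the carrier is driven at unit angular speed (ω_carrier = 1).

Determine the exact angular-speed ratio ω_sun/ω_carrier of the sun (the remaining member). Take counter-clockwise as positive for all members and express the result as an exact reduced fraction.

N_ring = 36 + 2·15 = 66
36(ω_s−ω_c) = −66(ω_r−ω_c),  ω_r=0, ω_c=1
ω_s = 1 − (66/36)(0−1) = 17/6
ω_s/ω_c = 17/6

17/6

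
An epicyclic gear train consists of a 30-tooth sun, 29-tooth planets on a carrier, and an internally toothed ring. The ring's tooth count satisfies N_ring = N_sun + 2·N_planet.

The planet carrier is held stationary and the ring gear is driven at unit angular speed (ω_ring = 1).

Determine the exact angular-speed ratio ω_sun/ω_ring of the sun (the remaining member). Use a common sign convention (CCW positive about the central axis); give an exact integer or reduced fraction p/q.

-44/15

N_ring = 30 + 2·29 = 88
30(ω_s−ω_c) = −88(ω_r−ω_c),  ω_c=0, ω_r=1
ω_s = 0 − (88/30)(1−0) = -44/15
ω_s/ω_r = -44/15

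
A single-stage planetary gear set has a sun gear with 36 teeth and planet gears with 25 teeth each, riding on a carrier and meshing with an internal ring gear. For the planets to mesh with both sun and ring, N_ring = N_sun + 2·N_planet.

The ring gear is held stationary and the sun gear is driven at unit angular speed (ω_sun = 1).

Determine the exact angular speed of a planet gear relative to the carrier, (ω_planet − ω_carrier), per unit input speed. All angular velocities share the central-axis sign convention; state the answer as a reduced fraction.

-1548/1525

N_ring = 36 + 2·25 = 86
36(ω_s−ω_c) = −86(ω_r−ω_c),  ω_r=0, ω_s=1
36(1−ω_c) = −86(0−ω_c)  ⇒  122ω_c = 36  ⇒  ω_c = 18/61
sun–planet: 36·(1−18/61) = −25·(ω_p−ω_c)  ⇒  ω_p−ω_c = −(36/25)·(43/61) = -1548/1525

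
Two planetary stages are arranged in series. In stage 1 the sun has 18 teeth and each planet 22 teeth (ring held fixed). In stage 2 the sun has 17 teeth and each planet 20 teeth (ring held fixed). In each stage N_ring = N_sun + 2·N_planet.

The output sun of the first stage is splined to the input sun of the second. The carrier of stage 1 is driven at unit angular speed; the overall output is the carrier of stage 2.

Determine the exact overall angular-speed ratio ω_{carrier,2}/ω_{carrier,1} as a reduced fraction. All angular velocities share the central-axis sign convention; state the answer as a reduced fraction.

340/333

Stage 1: N_ring = 18 + 2·22 = 62
Stage 1: 18(ω_s−ω_c) = −62(ω_r−ω_c),  ω_r=0, ω_c=1
Stage 1: ω_s = 1 − (62/18)(0−1) = 40/9
  ⇒ ω_s¹/ω_c¹ = 40/9
Stage 2: N_ring = 17 + 2·20 = 57
Stage 2: 17(ω_s−ω_c) = −57(ω_r−ω_c),  ω_r=0, ω_s=1
Stage 2: 17(1−ω_c) = −57(0−ω_c)  ⇒  74ω_c = 17  ⇒  ω_c = 17/74
  ⇒ ω_c²/ω_s² = 17/74
Coupling ω_s² = ω_s¹ ⇒ overall = 40/9 × 17/74 = 340/333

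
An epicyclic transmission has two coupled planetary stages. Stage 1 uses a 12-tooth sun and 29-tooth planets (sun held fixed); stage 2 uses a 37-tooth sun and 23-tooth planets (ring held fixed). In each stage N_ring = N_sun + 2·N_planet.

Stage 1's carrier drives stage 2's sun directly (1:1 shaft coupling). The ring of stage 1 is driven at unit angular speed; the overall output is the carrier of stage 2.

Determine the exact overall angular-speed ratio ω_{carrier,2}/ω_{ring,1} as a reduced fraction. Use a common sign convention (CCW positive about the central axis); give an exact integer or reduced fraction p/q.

259/984

Stage 1: N_ring = 12 + 2·29 = 70
Stage 1: 12(ω_s−ω_c) = −70(ω_r−ω_c),  ω_s=0, ω_r=1
Stage 1: 12(0−ω_c) = −70(1−ω_c)  ⇒  82ω_c = 70  ⇒  ω_c = 35/41
  ⇒ ω_c¹/ω_r¹ = 35/41
Stage 2: N_ring = 37 + 2·23 = 83
Stage 2: 37(ω_s−ω_c) = −83(ω_r−ω_c),  ω_r=0, ω_s=1
Stage 2: 37(1−ω_c) = −83(0−ω_c)  ⇒  120ω_c = 37  ⇒  ω_c = 37/120
  ⇒ ω_c²/ω_s² = 37/120
Coupling ω_s² = ω_c¹ ⇒ overall = 35/41 × 37/120 = 259/984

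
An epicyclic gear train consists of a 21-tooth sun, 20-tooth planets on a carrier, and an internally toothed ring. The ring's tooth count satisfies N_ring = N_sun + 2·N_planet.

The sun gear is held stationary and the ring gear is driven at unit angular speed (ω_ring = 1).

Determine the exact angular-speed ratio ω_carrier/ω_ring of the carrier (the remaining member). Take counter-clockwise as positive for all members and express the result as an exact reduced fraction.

N_ring = 21 + 2·20 = 61
21(ω_s−ω_c) = −61(ω_r−ω_c),  ω_s=0, ω_r=1
21(0−ω_c) = −61(1−ω_c)  ⇒  82ω_c = 61  ⇒  ω_c = 61/82
ω_c/ω_r = 61/82

61/82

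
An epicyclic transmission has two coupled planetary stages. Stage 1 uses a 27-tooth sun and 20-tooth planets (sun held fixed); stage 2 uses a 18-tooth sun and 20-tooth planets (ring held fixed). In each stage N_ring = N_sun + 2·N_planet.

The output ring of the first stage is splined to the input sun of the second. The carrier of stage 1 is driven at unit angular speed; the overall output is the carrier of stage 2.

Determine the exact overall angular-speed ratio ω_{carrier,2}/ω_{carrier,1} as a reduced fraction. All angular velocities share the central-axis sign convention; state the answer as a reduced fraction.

423/1273

Stage 1: N_ring = 27 + 2·20 = 67
Stage 1: 27(ω_s−ω_c) = −67(ω_r−ω_c),  ω_s=0, ω_c=1
Stage 1: ω_r = 1 − (27/67)(0−1) = 94/67
  ⇒ ω_r¹/ω_c¹ = 94/67
Stage 2: N_ring = 18 + 2·20 = 58
Stage 2: 18(ω_s−ω_c) = −58(ω_r−ω_c),  ω_r=0, ω_s=1
Stage 2: 18(1−ω_c) = −58(0−ω_c)  ⇒  76ω_c = 18  ⇒  ω_c = 9/38
  ⇒ ω_c²/ω_s² = 9/38
Coupling ω_s² = ω_r¹ ⇒ overall = 94/67 × 9/38 = 423/1273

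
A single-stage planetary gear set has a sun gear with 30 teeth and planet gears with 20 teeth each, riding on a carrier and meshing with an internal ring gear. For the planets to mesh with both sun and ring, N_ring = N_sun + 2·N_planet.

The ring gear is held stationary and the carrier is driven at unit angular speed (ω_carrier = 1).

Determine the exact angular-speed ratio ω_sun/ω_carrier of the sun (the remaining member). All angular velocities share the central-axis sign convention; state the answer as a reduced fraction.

N_ring = 30 + 2·20 = 70
30(ω_s−ω_c) = −70(ω_r−ω_c),  ω_r=0, ω_c=1
ω_s = 1 − (70/30)(0−1) = 10/3
ω_s/ω_c = 10/3

10/3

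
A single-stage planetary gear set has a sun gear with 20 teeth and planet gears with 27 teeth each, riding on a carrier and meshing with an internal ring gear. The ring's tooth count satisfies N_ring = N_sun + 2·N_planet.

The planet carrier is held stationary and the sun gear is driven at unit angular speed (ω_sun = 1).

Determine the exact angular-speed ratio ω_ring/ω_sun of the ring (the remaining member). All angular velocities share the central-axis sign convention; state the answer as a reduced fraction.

N_ring = 20 + 2·27 = 74
20(ω_s−ω_c) = −74(ω_r−ω_c),  ω_c=0, ω_s=1
ω_r = 0 − (20/74)(1−0) = -10/37
ω_r/ω_s = -10/37

-10/37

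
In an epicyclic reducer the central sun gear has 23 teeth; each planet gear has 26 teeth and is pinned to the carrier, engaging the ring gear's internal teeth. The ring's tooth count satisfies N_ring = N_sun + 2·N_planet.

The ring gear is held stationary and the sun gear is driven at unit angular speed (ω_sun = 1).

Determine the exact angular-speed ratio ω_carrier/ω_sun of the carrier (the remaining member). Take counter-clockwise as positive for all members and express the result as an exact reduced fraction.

23/98

N_ring = 23 + 2·26 = 75
23(ω_s−ω_c) = −75(ω_r−ω_c),  ω_r=0, ω_s=1
23(1−ω_c) = −75(0−ω_c)  ⇒  98ω_c = 23  ⇒  ω_c = 23/98
ω_c/ω_s = 23/98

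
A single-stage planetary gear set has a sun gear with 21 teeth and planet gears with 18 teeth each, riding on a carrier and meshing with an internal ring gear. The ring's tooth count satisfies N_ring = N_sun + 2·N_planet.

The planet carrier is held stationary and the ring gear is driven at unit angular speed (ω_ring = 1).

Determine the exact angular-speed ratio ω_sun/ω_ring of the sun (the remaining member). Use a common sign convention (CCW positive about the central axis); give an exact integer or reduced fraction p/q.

N_ring = 21 + 2·18 = 57
21(ω_s−ω_c) = −57(ω_r−ω_c),  ω_c=0, ω_r=1
ω_s = 0 − (57/21)(1−0) = -19/7
ω_s/ω_r = -19/7

-19/7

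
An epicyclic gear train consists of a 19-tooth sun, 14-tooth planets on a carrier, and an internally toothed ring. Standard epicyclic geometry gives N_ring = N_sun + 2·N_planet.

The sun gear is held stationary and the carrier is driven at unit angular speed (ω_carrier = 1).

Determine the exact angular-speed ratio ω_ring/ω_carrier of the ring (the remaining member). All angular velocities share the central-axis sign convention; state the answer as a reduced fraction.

66/47

N_ring = 19 + 2·14 = 47
19(ω_s−ω_c) = −47(ω_r−ω_c),  ω_s=0, ω_c=1
ω_r = 1 − (19/47)(0−1) = 66/47
ω_r/ω_c = 66/47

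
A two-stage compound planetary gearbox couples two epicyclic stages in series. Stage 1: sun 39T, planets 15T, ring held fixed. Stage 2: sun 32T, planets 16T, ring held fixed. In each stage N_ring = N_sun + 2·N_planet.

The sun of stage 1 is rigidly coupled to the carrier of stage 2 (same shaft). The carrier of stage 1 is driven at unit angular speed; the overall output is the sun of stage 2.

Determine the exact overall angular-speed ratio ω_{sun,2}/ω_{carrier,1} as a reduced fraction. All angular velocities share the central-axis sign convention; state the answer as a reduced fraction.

108/13

Stage 1: N_ring = 39 + 2·15 = 69
Stage 1: 39(ω_s−ω_c) = −69(ω_r−ω_c),  ω_r=0, ω_c=1
Stage 1: ω_s = 1 − (69/39)(0−1) = 36/13
  ⇒ ω_s¹/ω_c¹ = 36/13
Stage 2: N_ring = 32 + 2·16 = 64
Stage 2: 32(ω_s−ω_c) = −64(ω_r−ω_c),  ω_r=0, ω_c=1
Stage 2: ω_s = 1 − (64/32)(0−1) = 3
  ⇒ ω_s²/ω_c² = 3
Coupling ω_c² = ω_s¹ ⇒ overall = 36/13 × 3 = 108/13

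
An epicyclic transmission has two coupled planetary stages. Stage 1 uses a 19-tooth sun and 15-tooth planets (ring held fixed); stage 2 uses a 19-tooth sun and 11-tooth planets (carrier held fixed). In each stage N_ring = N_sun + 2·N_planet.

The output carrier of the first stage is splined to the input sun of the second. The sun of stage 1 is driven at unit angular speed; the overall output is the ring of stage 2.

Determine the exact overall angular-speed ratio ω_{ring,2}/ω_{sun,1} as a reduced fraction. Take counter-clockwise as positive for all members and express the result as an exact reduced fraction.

Stage 1: N_ring = 19 + 2·15 = 49
Stage 1: 19(ω_s−ω_c) = −49(ω_r−ω_c),  ω_r=0, ω_s=1
Stage 1: 19(1−ω_c) = −49(0−ω_c)  ⇒  68ω_c = 19  ⇒  ω_c = 19/68
  ⇒ ω_c¹/ω_s¹ = 19/68
Stage 2: N_ring = 19 + 2·11 = 41
Stage 2: 19(ω_s−ω_c) = −41(ω_r−ω_c),  ω_c=0, ω_s=1
Stage 2: ω_r = 0 − (19/41)(1−0) = -19/41
  ⇒ ω_r²/ω_s² = -19/41
Coupling ω_s² = ω_c¹ ⇒ overall = 19/68 × -19/41 = -361/2788

-361/2788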